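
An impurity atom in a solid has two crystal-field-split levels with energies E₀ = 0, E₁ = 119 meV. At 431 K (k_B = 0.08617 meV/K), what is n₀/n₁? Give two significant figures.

25

k_BT = 0.08617 × 431 K = 37.14 meV.
n₀/n₁ = exp[−(E₀−E₁)/kT] = exp(−(-119 meV)/(37.14 meV)) = exp(3.204) = 25.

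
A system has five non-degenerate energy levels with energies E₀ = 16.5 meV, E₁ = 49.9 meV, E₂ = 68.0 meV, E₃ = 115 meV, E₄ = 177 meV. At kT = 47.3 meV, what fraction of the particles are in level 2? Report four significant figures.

0.1693

Eᵢ/kT = 0.348837, 1.05497, 1.43763, 2.43129, 3.74207.
Z = Σ e^(−Eᵢ/kT) = e^(−0.348837) + e^(−1.05497) + e^(−1.43763) + e^(−2.43129) + e^(−3.74207) = 0.705508 + 0.348203 + 0.237490 + 0.0879233 + 0.0237050 = 1.40283.
P₂ = e^(−E₂/kT) / Z = 0.237490/1.40283 = 0.1693.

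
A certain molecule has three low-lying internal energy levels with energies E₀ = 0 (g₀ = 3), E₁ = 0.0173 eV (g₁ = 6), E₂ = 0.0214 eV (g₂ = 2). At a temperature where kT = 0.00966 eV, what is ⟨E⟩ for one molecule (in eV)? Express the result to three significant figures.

Eᵢ/kT = 0, 1.7909, 2.2153.
Z = Σ gᵢe^(−Eᵢ/kT) = 3·e^(−0) + 6·e^(−1.7909) + 2·e^(−2.2153) = 3.0000 + 1.0009 + 0.21824 = 4.2191.
⟨E⟩ = Σ Eᵢ gᵢe^(−Eᵢ/kT) / Z = (0·3.0000 + 0.0173·1.0009 + 0.0214·0.21824) / 4.2191 = 0.00521 eV.

0.00521 eV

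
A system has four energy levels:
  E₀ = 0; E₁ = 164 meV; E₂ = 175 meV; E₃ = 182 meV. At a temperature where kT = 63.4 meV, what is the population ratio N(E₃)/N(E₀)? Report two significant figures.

n₃/n₀ = exp[−(E₃−E₀)/kT] = exp(−(182 meV)/(63.4 meV)) = exp(-2.871) = 0.057.

0.057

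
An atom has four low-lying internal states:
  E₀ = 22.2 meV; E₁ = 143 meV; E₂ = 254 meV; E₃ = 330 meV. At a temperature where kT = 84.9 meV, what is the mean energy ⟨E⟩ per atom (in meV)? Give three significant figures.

Eᵢ/kT = 0.26148, 1.6843, 2.9918, 3.8869.
Z = Σ e^(−Eᵢ/kT) = e^(−0.26148) + e^(−1.6843) + e^(−2.9918) + e^(−3.8869) = 0.76991 + 0.18557 + 0.050197 + 0.020509 = 1.0262.
⟨E⟩ = Σ Eᵢ e^(−Eᵢ/kT) / Z = (22.2·0.76991 + 143·0.18557 + 254·0.050197 + 330·0.020509) / 1.0262 = 61.5 meV.

61.5 meV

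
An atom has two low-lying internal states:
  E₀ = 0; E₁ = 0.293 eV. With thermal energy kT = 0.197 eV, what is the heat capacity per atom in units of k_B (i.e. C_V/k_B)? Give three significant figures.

Eᵢ/kT = 0, 1.4873.
Z = Σ e^(−Eᵢ/kT) = e^(−0) + e^(−1.4873) = 1.0000 + 0.22598 = 1.2260.
⟨E⟩ = 0.054007 eV, ⟨E²⟩ = 0.015824 eV².
C_V/k_B = (⟨E²⟩ − ⟨E⟩²)/(kT)² = (0.015824 − 0.0029168)/0.038809 = 0.333.

0.333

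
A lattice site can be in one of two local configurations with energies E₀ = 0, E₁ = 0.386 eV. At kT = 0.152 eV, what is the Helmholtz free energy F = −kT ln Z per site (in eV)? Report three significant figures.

Eᵢ/kT = 0, 2.5395.
Z = Σ e^(−Eᵢ/kT) = e^(−0) + e^(−2.5395) = 1.0000 + 0.078906 = 1.0789.
F = −kT ln Z = −0.152 × ln(1.0789) = −0.152 × 0.075942 = -0.0115 eV.

-0.0115 eV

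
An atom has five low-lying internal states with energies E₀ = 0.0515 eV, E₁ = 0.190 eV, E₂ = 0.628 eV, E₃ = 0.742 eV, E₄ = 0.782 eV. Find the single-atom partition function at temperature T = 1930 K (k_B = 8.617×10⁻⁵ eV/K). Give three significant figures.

k_BT = 8.617×10⁻⁵ × 1930 K = 0.16631 eV.
Eᵢ/kT = 0.30966, 1.1424, 3.7761, 4.4615, 4.7021.
Z = Σ e^(−Eᵢ/kT) = e^(−0.30966) + e^(−1.1424) + e^(−3.7761) + e^(−4.4615) + e^(−4.7021) = 0.73370 + 0.31905 + 0.022912 + 0.011545 + 0.0090762 = 1.0963.

Z = 1.10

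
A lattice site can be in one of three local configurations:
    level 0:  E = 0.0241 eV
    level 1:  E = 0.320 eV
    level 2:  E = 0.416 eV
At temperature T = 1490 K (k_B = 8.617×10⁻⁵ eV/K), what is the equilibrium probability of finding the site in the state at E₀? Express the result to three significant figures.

0.872

k_BT = 8.617×10⁻⁵ × 1490 K = 0.12839 eV.
Eᵢ/kT = 0.18771, 2.4924, 3.2401.
Z = Σ e^(−Eᵢ/kT) = e^(−0.18771) + e^(−2.4924) + e^(−3.2401) = 0.82886 + 0.082711 + 0.039160 = 0.95073.
P₀ = e^(−E₀/kT) / Z = 0.82886/0.95073 = 0.872.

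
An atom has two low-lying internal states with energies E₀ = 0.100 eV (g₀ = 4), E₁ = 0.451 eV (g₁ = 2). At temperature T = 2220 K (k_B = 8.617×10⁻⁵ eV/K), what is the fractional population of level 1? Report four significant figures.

0.07392

k_BT = 8.617×10⁻⁵ × 2220 K = 0.191297 eV.
Eᵢ/kT = 0.522747, 2.35759.
Z = Σ gᵢe^(−Eᵢ/kT) = 4·e^(−0.522747) + 2·e^(−2.35759) = 2.37156 + 0.189296 = 2.56086.
P₁ = g₁ e^(−E₁/kT) / Z = 0.189296/2.56086 = 0.07392.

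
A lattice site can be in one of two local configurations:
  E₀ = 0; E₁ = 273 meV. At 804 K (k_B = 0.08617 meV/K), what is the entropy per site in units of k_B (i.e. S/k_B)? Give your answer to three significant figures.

0.0944

k_BT = 0.08617 × 804 K = 69.281 meV.
Eᵢ/kT = 0, 3.9405.
Z = Σ e^(−Eᵢ/kT) = e^(−0) + e^(−3.9405) = 1.0000 + 0.019438 = 1.0194.
⟨E⟩ = Σ EᵢPᵢ = 5.2056 meV.
S/k_B = ln Z + ⟨E⟩/kT = ln(1.0194) + 5.2056/69.281 = 0.019214 + 0.075137 = 0.0944.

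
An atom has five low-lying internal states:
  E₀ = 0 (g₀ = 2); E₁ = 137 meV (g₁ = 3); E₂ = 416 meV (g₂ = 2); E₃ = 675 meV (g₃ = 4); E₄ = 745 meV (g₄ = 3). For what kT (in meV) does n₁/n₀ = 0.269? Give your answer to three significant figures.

79.7 meV

n₁/n₀ = (g₁/g₀) exp[−(E₁−E₀)/kT] = 0.269.
⇒ (E₁−E₀)/kT = ln((3/2)/0.269) = ln(5.5762) = 1.7185.
kT = 137 meV / 1.7185 = 79.7 meV.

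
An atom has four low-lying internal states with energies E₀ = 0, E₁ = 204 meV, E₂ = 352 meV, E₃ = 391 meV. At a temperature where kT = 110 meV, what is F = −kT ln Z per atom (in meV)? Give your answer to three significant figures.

-22.4 meV

Eᵢ/kT = 0, 1.8545, 3.2000, 3.5545.
Z = Σ e^(−Eᵢ/kT) = e^(−0) + e^(−1.8545) + e^(−3.2000) + e^(−3.5545) = 1.0000 + 0.15653 + 0.040762 + 0.028596 = 1.2259.
F = −kT ln Z = −110 × ln(1.2259) = −110 × 0.20368 = -22.4 meV.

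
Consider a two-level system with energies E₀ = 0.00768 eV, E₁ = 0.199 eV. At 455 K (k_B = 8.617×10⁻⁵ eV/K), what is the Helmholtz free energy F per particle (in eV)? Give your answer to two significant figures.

0.0074 eV

k_BT = 8.617×10⁻⁵ × 455 K = 0.03921 eV.
Eᵢ/kT = 0.1959, 5.075.
Z = Σ e^(−Eᵢ/kT) = e^(−0.1959) + e^(−5.075) = 0.8221 + 0.006251 = 0.8284.
F = −kT ln Z = −0.03921 × ln(0.8284) = −0.03921 × -0.1883 = 0.0074 eV.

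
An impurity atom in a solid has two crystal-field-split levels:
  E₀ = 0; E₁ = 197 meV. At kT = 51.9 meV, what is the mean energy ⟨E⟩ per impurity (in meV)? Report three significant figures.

4.33 meV

Eᵢ/kT = 0, 3.7958.
Z = Σ e^(−Eᵢ/kT) = e^(−0) + e^(−3.7958) = 1.0000 + 0.022465 = 1.0225.
⟨E⟩ = Σ Eᵢ e^(−Eᵢ/kT) / Z = (0·1.0000 + 197·0.022465) / 1.0225 = 4.33 meV.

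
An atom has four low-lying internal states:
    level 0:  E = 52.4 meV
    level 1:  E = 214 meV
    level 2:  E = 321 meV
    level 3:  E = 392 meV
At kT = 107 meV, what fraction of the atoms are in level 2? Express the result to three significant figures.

0.0605

Eᵢ/kT = 0.48972, 2.0000, 3.0000, 3.6636.
Z = Σ e^(−Eᵢ/kT) = e^(−0.48972) + e^(−2.0000) + e^(−3.0000) + e^(−3.6636) = 0.61280 + 0.13534 + 0.049787 + 0.025640 = 0.82357.
P₂ = e^(−E₂/kT) / Z = 0.049787/0.82357 = 0.0605.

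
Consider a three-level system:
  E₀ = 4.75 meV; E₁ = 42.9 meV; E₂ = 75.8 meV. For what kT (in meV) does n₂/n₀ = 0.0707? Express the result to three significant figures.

n₂/n₀ = exp[−(E₂−E₀)/kT] = 0.0707.
⇒ (E₂−E₀)/kT = ln(1/0.0707) = ln(14.144) = 2.6493.
kT = 71.05 meV / 2.6493 = 26.8 meV.

26.8 meV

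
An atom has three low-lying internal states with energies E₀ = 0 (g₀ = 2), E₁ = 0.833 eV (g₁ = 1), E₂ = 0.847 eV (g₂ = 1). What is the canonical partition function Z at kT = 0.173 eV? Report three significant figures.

Eᵢ/kT = 0, 4.8150, 4.8960.
Z = Σ gᵢe^(−Eᵢ/kT) = 2·e^(−0) + 1·e^(−4.8150) + 1·e^(−4.8960) = 2.0000 + 0.0081072 + 0.0074764 = 2.0156.

Z = 2.02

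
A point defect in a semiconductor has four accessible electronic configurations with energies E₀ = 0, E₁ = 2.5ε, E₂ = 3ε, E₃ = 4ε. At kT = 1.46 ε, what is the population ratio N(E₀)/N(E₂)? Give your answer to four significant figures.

7.805

n₀/n₂ = exp[−(E₀−E₂)/kT] = exp(−(-3ε)/(1.46ε)) = exp(2.05479) = 7.805.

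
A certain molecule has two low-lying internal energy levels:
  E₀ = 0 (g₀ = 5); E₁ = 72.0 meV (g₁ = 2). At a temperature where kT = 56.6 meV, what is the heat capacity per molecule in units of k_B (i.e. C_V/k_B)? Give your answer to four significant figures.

Eᵢ/kT = 0, 1.27208.
Z = Σ gᵢe^(−Eᵢ/kT) = 5·e^(−0) + 2·e^(−1.27208) = 5.00000 + 0.560496 = 5.56050.
⟨E⟩ = 7.25757 meV, ⟨E²⟩ = 522.545 meV².
C_V/k_B = (⟨E²⟩ − ⟨E⟩²)/(kT)² = (522.545 − 52.6723)/3203.56 = 0.1467.

0.1467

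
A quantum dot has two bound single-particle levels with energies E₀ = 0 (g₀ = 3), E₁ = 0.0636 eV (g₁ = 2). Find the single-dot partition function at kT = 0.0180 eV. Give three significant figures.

Z = 3.06

Eᵢ/kT = 0, 3.5333.
Z = Σ gᵢe^(−Eᵢ/kT) = 3·e^(−0) + 2·e^(−3.5333) = 3.0000 + 0.058417 = 3.0584.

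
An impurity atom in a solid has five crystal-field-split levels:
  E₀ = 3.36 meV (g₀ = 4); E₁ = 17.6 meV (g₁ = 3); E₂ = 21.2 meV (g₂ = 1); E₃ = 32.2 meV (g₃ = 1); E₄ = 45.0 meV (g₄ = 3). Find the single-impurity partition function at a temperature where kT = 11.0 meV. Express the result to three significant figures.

Eᵢ/kT = 0.30545, 1.6000, 1.9273, 2.9273, 4.0909.
Z = Σ gᵢe^(−Eᵢ/kT) = 4·e^(−0.30545) + 3·e^(−1.6000) + 1·e^(−1.9273) + 1·e^(−2.9273) + 3·e^(−4.0909) = 2.9472 + 0.60569 + 0.14554 + 0.053541 + 0.050173 = 3.8021.

Z = 3.80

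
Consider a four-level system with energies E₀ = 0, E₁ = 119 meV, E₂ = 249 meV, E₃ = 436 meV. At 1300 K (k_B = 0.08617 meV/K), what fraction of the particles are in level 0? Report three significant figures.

0.678

k_BT = 0.08617 × 1300 K = 112.02 meV.
Eᵢ/kT = 0, 1.0623, 2.2228, 3.8922.
Z = Σ e^(−Eᵢ/kT) = e^(−0) + e^(−1.0623) + e^(−2.2228) + e^(−3.8922) = 1.0000 + 0.34566 + 0.10831 + 0.020400 = 1.4744.
P₀ = e^(−E₀/kT) / Z = 1.0000/1.4744 = 0.678.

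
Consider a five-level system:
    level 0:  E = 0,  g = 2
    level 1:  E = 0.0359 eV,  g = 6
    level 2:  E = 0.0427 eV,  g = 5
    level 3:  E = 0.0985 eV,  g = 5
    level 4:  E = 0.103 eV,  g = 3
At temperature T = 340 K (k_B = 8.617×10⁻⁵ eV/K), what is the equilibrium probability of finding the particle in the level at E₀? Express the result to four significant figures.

0.3855

k_BT = 8.617×10⁻⁵ × 340 K = 0.0292978 eV.
Eᵢ/kT = 0, 1.22535, 1.45745, 3.36203, 3.51562.
Z = Σ gᵢe^(−Eᵢ/kT) = 2·e^(−0) + 6·e^(−1.22535) + 5·e^(−1.45745) + 5·e^(−3.36203) + 3·e^(−3.51562) = 2.00000 + 1.76193 + 1.16415 + 0.173324 + 0.0891881 = 5.18859.
P₀ = g₀ e^(−E₀/kT) / Z = 2.00000/5.18859 = 0.3855.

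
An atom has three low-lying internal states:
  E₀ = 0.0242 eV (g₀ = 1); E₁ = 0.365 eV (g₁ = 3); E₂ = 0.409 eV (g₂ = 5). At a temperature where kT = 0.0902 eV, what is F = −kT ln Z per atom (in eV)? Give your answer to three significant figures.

0.0125 eV

Eᵢ/kT = 0.26829, 4.0466, 4.5344.
Z = Σ gᵢe^(−Eᵢ/kT) = 1·e^(−0.26829) + 3·e^(−4.0466) + 5·e^(−4.5344) = 0.76469 + 0.052445 + 0.053667 = 0.87080.
F = −kT ln Z = −0.0902 × ln(0.87080) = −0.0902 × -0.13834 = 0.0125 eV.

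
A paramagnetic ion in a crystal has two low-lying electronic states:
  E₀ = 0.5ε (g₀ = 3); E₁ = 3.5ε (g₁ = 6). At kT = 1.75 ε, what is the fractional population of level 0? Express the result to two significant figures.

0.74

Eᵢ/kT = 0.2857, 2.000.
Z = Σ gᵢe^(−Eᵢ/kT) = 3·e^(−0.2857) + 6·e^(−2.000) = 2.254 + 0.8120 = 3.066.
P₀ = g₀ e^(−E₀/kT) / Z = 2.254/3.066 = 0.74.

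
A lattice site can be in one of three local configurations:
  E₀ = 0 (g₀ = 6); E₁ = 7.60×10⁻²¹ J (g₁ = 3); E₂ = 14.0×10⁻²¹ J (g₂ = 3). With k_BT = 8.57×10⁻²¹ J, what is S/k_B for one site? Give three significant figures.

Eᵢ/kT = 0, 0.88681, 1.6336.
Z = Σ gᵢe^(−Eᵢ/kT) = 6·e^(−0) + 3·e^(−0.88681) + 3·e^(−1.6336) = 6.0000 + 1.2359 + 0.58568 = 7.8216.
⟨E⟩ = Σ EᵢPᵢ = 2.2492 ×10⁻²¹ J.
S/k_B = ln Z + ⟨E⟩/kT = ln(7.8216) + 2.2492/8.57 = 2.0569 + 0.26245 = 2.32.

2.32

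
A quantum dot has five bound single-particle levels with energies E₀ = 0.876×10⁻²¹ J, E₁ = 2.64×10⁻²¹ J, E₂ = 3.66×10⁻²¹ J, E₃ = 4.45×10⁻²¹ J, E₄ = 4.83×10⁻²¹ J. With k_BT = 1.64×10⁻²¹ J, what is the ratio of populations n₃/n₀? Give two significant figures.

n₃/n₀ = exp[−(E₃−E₀)/kT] = exp(−(3.574 ×10⁻²¹ J)/(1.64 ×10⁻²¹ J)) = exp(-2.179) = 0.11.

0.11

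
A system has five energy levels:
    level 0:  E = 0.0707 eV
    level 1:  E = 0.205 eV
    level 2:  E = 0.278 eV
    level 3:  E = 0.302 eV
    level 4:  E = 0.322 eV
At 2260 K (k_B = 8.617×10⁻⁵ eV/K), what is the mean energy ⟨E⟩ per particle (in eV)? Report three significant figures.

k_BT = 8.617×10⁻⁵ × 2260 K = 0.19474 eV.
Eᵢ/kT = 0.36305, 1.0527, 1.4275, 1.5508, 1.6535.
Z = Σ e^(−Eᵢ/kT) = e^(−0.36305) + e^(−1.0527) + e^(−1.4275) + e^(−1.5508) + e^(−1.6535) = 0.69555 + 0.34899 + 0.23991 + 0.21208 + 0.19138 = 1.6879.
⟨E⟩ = Σ Eᵢ e^(−Eᵢ/kT) / Z = (0.0707·0.69555 + 0.205·0.34899 + 0.278·0.23991 + 0.302·0.21208 + 0.322·0.19138) / 1.6879 = 0.185 eV.

0.185 eV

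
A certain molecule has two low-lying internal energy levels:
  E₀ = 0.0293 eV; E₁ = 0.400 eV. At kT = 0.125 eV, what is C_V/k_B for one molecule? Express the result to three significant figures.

Eᵢ/kT = 0.23440, 3.2000.
Z = Σ e^(−Eᵢ/kT) = e^(−0.23440) + e^(−3.2000) = 0.79105 + 0.040762 = 0.83181.
⟨E⟩ = 0.047466 eV, ⟨E²⟩ = 0.0086571 eV².
C_V/k_B = (⟨E²⟩ − ⟨E⟩²)/(kT)² = (0.0086571 − 0.0022530)/0.015625 = 0.410.

0.410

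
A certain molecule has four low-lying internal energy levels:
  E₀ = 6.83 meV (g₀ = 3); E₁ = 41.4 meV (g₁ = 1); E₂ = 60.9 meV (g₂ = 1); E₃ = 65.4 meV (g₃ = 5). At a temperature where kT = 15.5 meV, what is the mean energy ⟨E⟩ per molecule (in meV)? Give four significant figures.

Eᵢ/kT = 0.440645, 2.67097, 3.92903, 4.21935.
Z = Σ gᵢe^(−Eᵢ/kT) = 3·e^(−0.440645) + 1·e^(−2.67097) + 1·e^(−3.92903) + 5·e^(−4.21935) = 1.93086 + 0.0691851 + 0.0196627 + 0.0735410 = 2.09325.
⟨E⟩ = Σ Eᵢ gᵢe^(−Eᵢ/kT) / Z = (6.83·1.93086 + 41.4·0.0691851 + 60.9·0.0196627 + 65.4·0.0735410) / 2.09325 = 10.54 meV.

10.54 meV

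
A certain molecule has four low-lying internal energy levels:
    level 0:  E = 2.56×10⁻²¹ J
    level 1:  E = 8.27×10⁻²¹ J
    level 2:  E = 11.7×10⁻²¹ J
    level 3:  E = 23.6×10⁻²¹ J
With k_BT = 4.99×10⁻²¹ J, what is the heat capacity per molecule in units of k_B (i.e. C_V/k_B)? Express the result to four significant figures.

0.5822

Eᵢ/kT = 0.513026, 1.65731, 2.34469, 4.72946.
Z = Σ e^(−Eᵢ/kT) = e^(−0.513026) + e^(−1.65731) + e^(−2.34469) + e^(−4.72946) = 0.598681 + 0.190651 + 0.0958769 + 0.00883124 = 0.894040.
⟨E⟩ = 4.96564, ⟨E²⟩ = 39.1548.
C_V/k_B = (⟨E²⟩ − ⟨E⟩²)/(kT)² = (39.1548 − 24.6576)/24.9001 = 0.5822.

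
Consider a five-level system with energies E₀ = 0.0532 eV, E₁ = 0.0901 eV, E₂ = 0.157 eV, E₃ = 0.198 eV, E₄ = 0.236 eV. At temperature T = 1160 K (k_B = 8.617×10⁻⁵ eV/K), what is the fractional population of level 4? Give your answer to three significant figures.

k_BT = 8.617×10⁻⁵ × 1160 K = 0.099957 eV.
Eᵢ/kT = 0.53223, 0.90139, 1.5707, 1.9809, 2.3610.
Z = Σ e^(−Eᵢ/kT) = e^(−0.53223) + e^(−0.90139) + e^(−1.5707) + e^(−1.9809) + e^(−2.3610) = 0.58729 + 0.40600 + 0.20790 + 0.13795 + 0.094326 = 1.4335.
P₄ = e^(−E₄/kT) / Z = 0.094326/1.4335 = 0.0658.

0.0658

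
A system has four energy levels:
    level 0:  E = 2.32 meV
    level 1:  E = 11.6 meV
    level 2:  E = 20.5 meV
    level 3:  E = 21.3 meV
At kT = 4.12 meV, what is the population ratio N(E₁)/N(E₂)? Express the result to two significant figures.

8.7

n₁/n₂ = exp[−(E₁−E₂)/kT] = exp(−(-8.9 meV)/(4.12 meV)) = exp(2.160) = 8.7.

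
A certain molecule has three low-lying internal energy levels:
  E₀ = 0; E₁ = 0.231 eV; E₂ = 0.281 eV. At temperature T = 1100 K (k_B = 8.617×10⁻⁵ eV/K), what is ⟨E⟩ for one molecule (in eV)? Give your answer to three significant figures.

k_BT = 8.617×10⁻⁵ × 1100 K = 0.094787 eV.
Eᵢ/kT = 0, 2.4370, 2.9645.
Z = Σ e^(−Eᵢ/kT) = e^(−0) + e^(−2.4370) + e^(−2.9645) = 1.0000 + 0.087423 + 0.051586 = 1.1390.
⟨E⟩ = Σ Eᵢ e^(−Eᵢ/kT) / Z = (0·1.0000 + 0.231·0.087423 + 0.281·0.051586) / 1.1390 = 0.0305 eV.

0.0305 eV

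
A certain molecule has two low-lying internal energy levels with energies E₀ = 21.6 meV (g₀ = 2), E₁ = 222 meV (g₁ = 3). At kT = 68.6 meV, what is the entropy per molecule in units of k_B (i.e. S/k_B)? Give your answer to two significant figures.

Eᵢ/kT = 0.3149, 3.236.
Z = Σ gᵢe^(−Eᵢ/kT) = 2·e^(−0.3149) + 3·e^(−3.236) = 1.460 + 0.1180 = 1.578.
⟨E⟩ = Σ EᵢPᵢ = 36.59 meV.
S/k_B = ln Z + ⟨E⟩/kT = ln(1.578) + 36.59/68.6 = 0.4562 + 0.5334 = 0.99.

0.99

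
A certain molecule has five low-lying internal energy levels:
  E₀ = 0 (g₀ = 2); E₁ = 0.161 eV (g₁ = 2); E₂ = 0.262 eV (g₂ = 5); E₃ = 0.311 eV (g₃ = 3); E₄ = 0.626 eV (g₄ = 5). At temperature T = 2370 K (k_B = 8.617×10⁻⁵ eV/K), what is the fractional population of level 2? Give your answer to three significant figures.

k_BT = 8.617×10⁻⁵ × 2370 K = 0.20422 eV.
Eᵢ/kT = 0, 0.78837, 1.2829, 1.5229, 3.0653.
Z = Σ gᵢe^(−Eᵢ/kT) = 2·e^(−0) + 2·e^(−0.78837) + 5·e^(−1.2829) + 3·e^(−1.5229) + 5·e^(−3.0653) = 2.0000 + 0.90917 + 1.3862 + 0.65424 + 0.23320 = 5.1828.
P₂ = g₂ e^(−E₂/kT) / Z = 1.3862/5.1828 = 0.267.

0.267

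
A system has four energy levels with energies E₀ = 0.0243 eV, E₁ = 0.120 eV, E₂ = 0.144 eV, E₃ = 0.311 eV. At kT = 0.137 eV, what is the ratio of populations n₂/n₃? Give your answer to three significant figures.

3.38

n₂/n₃ = exp[−(E₂−E₃)/kT] = exp(−(-0.167 eV)/(0.137 eV)) = exp(1.2190) = 3.38.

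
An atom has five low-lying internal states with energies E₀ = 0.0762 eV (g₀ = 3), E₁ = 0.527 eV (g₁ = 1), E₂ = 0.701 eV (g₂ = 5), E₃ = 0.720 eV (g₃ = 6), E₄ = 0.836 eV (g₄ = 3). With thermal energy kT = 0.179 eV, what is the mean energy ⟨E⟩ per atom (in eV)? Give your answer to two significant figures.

0.15 eV

Eᵢ/kT = 0.4257, 2.944, 3.916, 4.022, 4.670.
Z = Σ gᵢe^(−Eᵢ/kT) = 3·e^(−0.4257) + 1·e^(−2.944) + 5·e^(−3.916) + 6·e^(−4.022) + 3·e^(−4.670) = 1.960 + 0.05265 + 0.09960 + 0.1075 + 0.02812 = 2.248.
⟨E⟩ = Σ Eᵢ gᵢe^(−Eᵢ/kT) / Z = (0.0762·1.960 + 0.527·0.05265 + 0.701·0.09960 + 0.720·0.1075 + 0.836·0.02812) / 2.248 = 0.15 eV.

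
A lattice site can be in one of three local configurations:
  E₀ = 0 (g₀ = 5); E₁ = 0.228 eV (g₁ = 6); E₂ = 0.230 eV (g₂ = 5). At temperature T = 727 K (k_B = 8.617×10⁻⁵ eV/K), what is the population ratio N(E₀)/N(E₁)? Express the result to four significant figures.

k_BT = 8.617×10⁻⁵ × 727 K = 0.0626456 eV.
n₀/n₁ = (g₀/g₁) exp[−(E₀−E₁)/kT] = (5/6) × exp(−(-0.228 eV)/(0.0626456 eV)) = (5/6) × exp(3.63952) = 31.73.

31.73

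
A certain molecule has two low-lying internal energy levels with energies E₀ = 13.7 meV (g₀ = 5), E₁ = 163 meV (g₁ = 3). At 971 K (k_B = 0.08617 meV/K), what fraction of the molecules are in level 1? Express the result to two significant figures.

0.092

k_BT = 0.08617 × 971 K = 83.67 meV.
Eᵢ/kT = 0.1637, 1.948.
Z = Σ gᵢe^(−Eᵢ/kT) = 5·e^(−0.1637) + 3·e^(−1.948) = 4.245 + 0.4277 = 4.673.
P₁ = g₁ e^(−E₁/kT) / Z = 0.4277/4.673 = 0.092.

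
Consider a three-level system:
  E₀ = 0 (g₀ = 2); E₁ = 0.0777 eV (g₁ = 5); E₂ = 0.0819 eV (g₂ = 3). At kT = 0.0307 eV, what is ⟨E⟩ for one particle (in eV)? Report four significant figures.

Eᵢ/kT = 0, 2.53094, 2.66775.
Z = Σ gᵢe^(−Eᵢ/kT) = 2·e^(−0) + 5·e^(−2.53094) + 3·e^(−2.66775) = 2.00000 + 0.397921 + 0.208225 = 2.60615.
⟨E⟩ = Σ Eᵢ gᵢe^(−Eᵢ/kT) / Z = (0·2.00000 + 0.0777·0.397921 + 0.0819·0.208225) / 2.60615 = 0.01841 eV.

0.01841 eV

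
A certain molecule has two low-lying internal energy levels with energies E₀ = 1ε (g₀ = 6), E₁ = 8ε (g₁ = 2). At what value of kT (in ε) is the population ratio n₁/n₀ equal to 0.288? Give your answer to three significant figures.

47.9 ε

n₁/n₀ = (g₁/g₀) exp[−(E₁−E₀)/kT] = 0.288.
⇒ (E₁−E₀)/kT = ln((2/6)/0.288) = ln(1.1574) = 0.14618.
kT = 7ε / 0.14618 = 47.9 ε.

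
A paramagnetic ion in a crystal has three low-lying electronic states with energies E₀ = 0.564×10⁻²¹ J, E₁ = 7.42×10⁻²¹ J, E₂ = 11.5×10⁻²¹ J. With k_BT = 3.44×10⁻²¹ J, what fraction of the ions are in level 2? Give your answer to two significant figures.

Eᵢ/kT = 0.1640, 2.157, 3.343.
Z = Σ e^(−Eᵢ/kT) = e^(−0.1640) + e^(−2.157) + e^(−3.343) = 0.8487 + 0.1157 + 0.03533 = 0.9997.
P₂ = e^(−E₂/kT) / Z = 0.03533/0.9997 = 0.035.

0.035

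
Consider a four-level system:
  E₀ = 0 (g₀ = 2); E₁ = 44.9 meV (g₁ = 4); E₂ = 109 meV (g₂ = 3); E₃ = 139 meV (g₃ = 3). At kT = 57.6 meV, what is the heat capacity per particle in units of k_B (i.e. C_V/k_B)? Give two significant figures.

Eᵢ/kT = 0, 0.7795, 1.892, 2.413.
Z = Σ gᵢe^(−Eᵢ/kT) = 2·e^(−0) + 4·e^(−0.7795) + 3·e^(−1.892) + 3·e^(−2.413) = 2.000 + 1.835 + 0.4523 + 0.2686 = 4.556.
⟨E⟩ = 37.10 meV, ⟨E²⟩ = 3131 meV².
C_V/k_B = (⟨E²⟩ − ⟨E⟩²)/(kT)² = (3131 − 1376)/3318 = 0.53.

0.53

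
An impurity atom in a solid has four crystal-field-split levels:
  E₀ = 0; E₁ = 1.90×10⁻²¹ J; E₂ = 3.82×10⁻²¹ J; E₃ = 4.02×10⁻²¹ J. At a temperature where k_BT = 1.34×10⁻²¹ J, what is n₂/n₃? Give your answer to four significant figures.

1.161

n₂/n₃ = exp[−(E₂−E₃)/kT] = exp(−(-0.20 ×10⁻²¹ J)/(1.34 ×10⁻²¹ J)) = exp(0.149254) = 1.161.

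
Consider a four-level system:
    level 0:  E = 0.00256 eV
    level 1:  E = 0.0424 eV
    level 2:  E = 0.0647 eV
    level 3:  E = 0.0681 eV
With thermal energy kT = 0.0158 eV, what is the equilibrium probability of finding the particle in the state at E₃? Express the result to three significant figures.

Eᵢ/kT = 0.16203, 2.6835, 4.0949, 4.3101.
Z = Σ e^(−Eᵢ/kT) = e^(−0.16203) + e^(−2.6835) + e^(−4.0949) + e^(−4.3101) = 0.85042 + 0.068324 + 0.016657 + 0.013432 = 0.94883.
P₃ = e^(−E₃/kT) / Z = 0.013432/0.94883 = 0.0142.

0.0142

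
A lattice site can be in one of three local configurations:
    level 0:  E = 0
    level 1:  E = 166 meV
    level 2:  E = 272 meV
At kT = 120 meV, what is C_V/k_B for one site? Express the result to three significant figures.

Eᵢ/kT = 0, 1.3833, 2.2667.
Z = Σ e^(−Eᵢ/kT) = e^(−0) + e^(−1.3833) + e^(−2.2667) = 1.0000 + 0.25075 + 0.10365 = 1.3544.
⟨E⟩ = 51.549 meV, ⟨E²⟩ = 10764 meV².
C_V/k_B = (⟨E²⟩ − ⟨E⟩²)/(kT)² = (10764 − 2657.3)/14400 = 0.563.

0.563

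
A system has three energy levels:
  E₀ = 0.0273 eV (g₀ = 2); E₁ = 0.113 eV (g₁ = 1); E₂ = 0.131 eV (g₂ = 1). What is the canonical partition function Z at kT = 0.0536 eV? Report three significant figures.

Z = 1.41

Eᵢ/kT = 0.50933, 2.1082, 2.4440.
Z = Σ gᵢe^(−Eᵢ/kT) = 2·e^(−0.50933) + 1·e^(−2.1082) + 1·e^(−2.4440) = 1.2018 + 0.12146 + 0.086813 = 1.4101.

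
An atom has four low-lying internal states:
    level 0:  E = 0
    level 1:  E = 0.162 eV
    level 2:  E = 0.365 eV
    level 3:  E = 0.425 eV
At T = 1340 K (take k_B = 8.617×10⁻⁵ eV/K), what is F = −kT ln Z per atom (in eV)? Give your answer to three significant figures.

-0.0315 eV

k_BT = 8.617×10⁻⁵ × 1340 K = 0.11547 eV.
Eᵢ/kT = 0, 1.4030, 3.1610, 3.6806.
Z = Σ e^(−Eᵢ/kT) = e^(−0) + e^(−1.4030) + e^(−3.1610) + e^(−3.6806) = 1.0000 + 0.24586 + 0.042383 + 0.025208 = 1.3135.
F = −kT ln Z = −0.11547 × ln(1.3135) = −0.11547 × 0.27270 = -0.0315 eV.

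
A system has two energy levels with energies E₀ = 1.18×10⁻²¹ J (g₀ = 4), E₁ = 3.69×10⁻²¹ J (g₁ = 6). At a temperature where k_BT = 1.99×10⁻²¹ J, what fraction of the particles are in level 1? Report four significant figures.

0.2982

Eᵢ/kT = 0.592965, 1.85427.
Z = Σ gᵢe^(−Eᵢ/kT) = 4·e^(−0.592965) + 6·e^(−1.85427) = 2.21074 + 0.939403 = 3.15014.
P₁ = g₁ e^(−E₁/kT) / Z = 0.939403/3.15014 = 0.2982.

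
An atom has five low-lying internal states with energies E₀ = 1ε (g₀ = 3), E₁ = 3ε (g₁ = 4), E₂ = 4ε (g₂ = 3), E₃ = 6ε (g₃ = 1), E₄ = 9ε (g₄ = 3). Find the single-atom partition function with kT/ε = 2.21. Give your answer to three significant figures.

Z = 3.55

Eᵢ/kT = 0.45249, 1.3575, 1.8100, 2.7149, 4.0724.
Z = Σ gᵢe^(−Eᵢ/kT) = 3·e^(−0.45249) + 4·e^(−1.3575) + 3·e^(−1.8100) + 1·e^(−2.7149) + 3·e^(−4.0724) = 1.9081 + 1.0292 + 0.49096 + 0.066212 + 0.051109 = 3.5456.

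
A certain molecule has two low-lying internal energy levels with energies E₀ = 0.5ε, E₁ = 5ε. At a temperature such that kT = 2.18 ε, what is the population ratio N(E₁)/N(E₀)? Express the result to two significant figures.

n₁/n₀ = exp[−(E₁−E₀)/kT] = exp(−(4.5ε)/(2.18ε)) = exp(-2.064) = 0.13.

0.13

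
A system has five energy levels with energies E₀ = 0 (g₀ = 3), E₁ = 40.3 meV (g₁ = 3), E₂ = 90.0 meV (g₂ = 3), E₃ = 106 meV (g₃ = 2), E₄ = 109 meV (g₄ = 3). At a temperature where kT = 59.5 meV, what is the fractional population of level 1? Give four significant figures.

Eᵢ/kT = 0, 0.677311, 1.51261, 1.78151, 1.83193.
Z = Σ gᵢe^(−Eᵢ/kT) = 3·e^(−0) + 3·e^(−0.677311) + 3·e^(−1.51261) + 2·e^(−1.78151) + 3·e^(−1.83193) = 3.00000 + 1.52394 + 0.661002 + 0.336767 + 0.480313 = 6.00202.
P₁ = g₁ e^(−E₁/kT) / Z = 1.52394/6.00202 = 0.2539.

0.2539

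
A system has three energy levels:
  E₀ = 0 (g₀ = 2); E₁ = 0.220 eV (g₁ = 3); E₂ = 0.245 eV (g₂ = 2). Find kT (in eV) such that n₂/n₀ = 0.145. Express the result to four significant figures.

n₂/n₀ = (g₂/g₀) exp[−(E₂−E₀)/kT] = 0.145.
⇒ (E₂−E₀)/kT = ln((2/2)/0.145) = ln(6.89655) = 1.93102.
kT = 0.245 eV / 1.93102 = 0.1269 eV.

0.1269 eV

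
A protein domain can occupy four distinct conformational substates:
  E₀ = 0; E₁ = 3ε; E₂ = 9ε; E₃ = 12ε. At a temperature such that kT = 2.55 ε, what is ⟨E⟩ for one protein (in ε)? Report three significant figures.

Eᵢ/kT = 0, 1.1765, 3.5294, 4.7059.
Z = Σ e^(−Eᵢ/kT) = e^(−0) + e^(−1.1765) + e^(−3.5294) + e^(−4.7059) = 1.0000 + 0.30836 + 0.029323 + 0.0090418 = 1.3467.
⟨E⟩ = Σ Eᵢ e^(−Eᵢ/kT) / Z = (0·1.0000 + 3·0.30836 + 9·0.029323 + 12·0.0090418) / 1.3467 = 0.963 ε.

0.963 ε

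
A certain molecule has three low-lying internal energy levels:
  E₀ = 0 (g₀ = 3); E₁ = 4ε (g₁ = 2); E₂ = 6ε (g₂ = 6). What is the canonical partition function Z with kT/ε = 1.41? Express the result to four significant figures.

Eᵢ/kT = 0, 2.83688, 4.25532.
Z = Σ gᵢe^(−Eᵢ/kT) = 3·e^(−0) + 2·e^(−2.83688) + 6·e^(−4.25532) = 3.00000 + 0.117216 + 0.0851313 = 3.20235.

Z = 3.202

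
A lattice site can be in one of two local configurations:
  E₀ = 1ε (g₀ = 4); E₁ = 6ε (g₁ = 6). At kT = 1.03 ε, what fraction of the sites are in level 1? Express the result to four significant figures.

Eᵢ/kT = 0.970874, 5.82524.
Z = Σ gᵢe^(−Eᵢ/kT) = 4·e^(−0.970874) + 6·e^(−5.82524) = 1.51501 + 0.0177126 = 1.53272.
P₁ = g₁ e^(−E₁/kT) / Z = 0.0177126/1.53272 = 0.01156.

0.01156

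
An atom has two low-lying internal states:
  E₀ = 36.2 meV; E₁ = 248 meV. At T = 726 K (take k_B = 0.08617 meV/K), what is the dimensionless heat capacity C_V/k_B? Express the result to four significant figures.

0.3631

k_BT = 0.08617 × 726 K = 62.5594 meV.
Eᵢ/kT = 0.578650, 3.96423.
Z = Σ e^(−Eᵢ/kT) = e^(−0.578650) + e^(−3.96423) = 0.560655 + 0.0189826 = 0.579638.
⟨E⟩ = 43.1362 meV, ⟨E²⟩ = 3281.72 meV².
C_V/k_B = (⟨E²⟩ − ⟨E⟩²)/(kT)² = (3281.72 − 1860.73)/3913.68 = 0.3631.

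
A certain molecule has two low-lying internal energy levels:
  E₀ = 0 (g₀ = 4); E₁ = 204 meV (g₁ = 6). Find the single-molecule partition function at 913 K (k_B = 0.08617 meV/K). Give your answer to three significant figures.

k_BT = 0.08617 × 913 K = 78.673 meV.
Eᵢ/kT = 0, 2.5930.
Z = Σ gᵢe^(−Eᵢ/kT) = 4·e^(−0) + 6·e^(−2.5930) = 4.0000 + 0.44877 = 4.4488.

Z = 4.45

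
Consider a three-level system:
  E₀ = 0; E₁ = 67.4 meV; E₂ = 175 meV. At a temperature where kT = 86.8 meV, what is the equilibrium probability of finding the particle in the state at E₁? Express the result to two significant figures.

Eᵢ/kT = 0, 0.7765, 2.016.
Z = Σ e^(−Eᵢ/kT) = e^(−0) + e^(−0.7765) + e^(−2.016) = 1.000 + 0.4600 + 0.1332 = 1.593.
P₁ = e^(−E₁/kT) / Z = 0.4600/1.593 = 0.29.

0.29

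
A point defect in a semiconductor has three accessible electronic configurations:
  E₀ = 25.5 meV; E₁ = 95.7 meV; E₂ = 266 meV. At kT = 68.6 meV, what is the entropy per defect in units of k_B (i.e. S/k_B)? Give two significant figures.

Eᵢ/kT = 0.3717, 1.395, 3.878.
Z = Σ e^(−Eᵢ/kT) = e^(−0.3717) + e^(−1.395) + e^(−3.878) = 0.6896 + 0.2478 + 0.02069 = 0.9581.
⟨E⟩ = Σ EᵢPᵢ = 48.85 meV.
S/k_B = ln Z + ⟨E⟩/kT = ln(0.9581) + 48.85/68.6 = -0.04280 + 0.7121 = 0.67.

0.67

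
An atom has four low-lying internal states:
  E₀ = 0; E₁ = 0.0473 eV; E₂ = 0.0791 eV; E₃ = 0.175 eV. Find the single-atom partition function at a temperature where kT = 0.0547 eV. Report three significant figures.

Z = 1.70

Eᵢ/kT = 0, 0.86472, 1.4461, 3.1993.
Z = Σ e^(−Eᵢ/kT) = e^(−0) + e^(−0.86472) + e^(−1.4461) + e^(−3.1993) = 1.0000 + 0.42117 + 0.23549 + 0.040791 = 1.6975.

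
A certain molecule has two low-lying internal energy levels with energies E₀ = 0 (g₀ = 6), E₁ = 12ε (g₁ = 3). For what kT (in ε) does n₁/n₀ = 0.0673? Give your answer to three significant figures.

5.98 ε

n₁/n₀ = (g₁/g₀) exp[−(E₁−E₀)/kT] = 0.0673.
⇒ (E₁−E₀)/kT = ln((3/6)/0.0673) = ln(7.4294) = 2.0054.
kT = 12ε / 2.0054 = 5.98 ε.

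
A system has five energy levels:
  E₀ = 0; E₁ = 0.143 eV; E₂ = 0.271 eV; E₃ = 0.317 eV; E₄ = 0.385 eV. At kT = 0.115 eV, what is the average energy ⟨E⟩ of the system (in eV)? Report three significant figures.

0.0679 eV

Eᵢ/kT = 0, 1.2435, 2.3565, 2.7565, 3.3478.
Z = Σ e^(−Eᵢ/kT) = e^(−0) + e^(−1.2435) + e^(−2.3565) + e^(−2.7565) + e^(−3.3478) = 1.0000 + 0.28837 + 0.094751 + 0.063514 + 0.035162 = 1.4818.
⟨E⟩ = Σ Eᵢ e^(−Eᵢ/kT) / Z = (0·1.0000 + 0.143·0.28837 + 0.271·0.094751 + 0.317·0.063514 + 0.385·0.035162) / 1.4818 = 0.0679 eV.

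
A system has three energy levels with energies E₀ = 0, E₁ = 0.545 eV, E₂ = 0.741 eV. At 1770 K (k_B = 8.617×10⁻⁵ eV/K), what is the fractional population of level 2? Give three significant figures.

k_BT = 8.617×10⁻⁵ × 1770 K = 0.15252 eV.
Eᵢ/kT = 0, 3.5733, 4.8584.
Z = Σ e^(−Eᵢ/kT) = e^(−0) + e^(−3.5733) + e^(−4.8584) = 1.0000 + 0.028063 + 0.0077629 = 1.0358.
P₂ = e^(−E₂/kT) / Z = 0.0077629/1.0358 = 0.00749.

0.00749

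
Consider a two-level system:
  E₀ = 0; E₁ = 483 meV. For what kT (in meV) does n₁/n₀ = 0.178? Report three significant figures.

280 meV

n₁/n₀ = exp[−(E₁−E₀)/kT] = 0.178.
⇒ (E₁−E₀)/kT = ln(1/0.178) = ln(5.6180) = 1.7260.
kT = 483 meV / 1.7260 = 280 meV.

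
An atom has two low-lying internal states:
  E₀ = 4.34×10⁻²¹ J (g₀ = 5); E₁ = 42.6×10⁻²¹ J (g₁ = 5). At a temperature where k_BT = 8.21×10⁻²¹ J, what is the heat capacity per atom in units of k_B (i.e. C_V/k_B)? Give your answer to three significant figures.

0.202

Eᵢ/kT = 0.52862, 5.1888.
Z = Σ gᵢe^(−Eᵢ/kT) = 5·e^(−0.52862) + 5·e^(−5.1888) = 2.9471 + 0.027893 = 2.9750.
⟨E⟩ = 4.6987, ⟨E²⟩ = 35.674.
C_V/k_B = (⟨E²⟩ − ⟨E⟩²)/(kT)² = (35.674 − 22.078)/67.404 = 0.202.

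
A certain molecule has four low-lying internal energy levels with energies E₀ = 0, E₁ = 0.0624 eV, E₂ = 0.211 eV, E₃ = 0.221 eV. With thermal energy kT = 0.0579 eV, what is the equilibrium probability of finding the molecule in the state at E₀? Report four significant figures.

0.7202

Eᵢ/kT = 0, 1.07772, 3.64421, 3.81693.
Z = Σ e^(−Eᵢ/kT) = e^(−0) + e^(−1.07772) + e^(−3.64421) + e^(−3.81693) = 1.00000 + 0.340371 + 0.0261421 + 0.0219952 = 1.38851.
P₀ = e^(−E₀/kT) / Z = 1.00000/1.38851 = 0.7202.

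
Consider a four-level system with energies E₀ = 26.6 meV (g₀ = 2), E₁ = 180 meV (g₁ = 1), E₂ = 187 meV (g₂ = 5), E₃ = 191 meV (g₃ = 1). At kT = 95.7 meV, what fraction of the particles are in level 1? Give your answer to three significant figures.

0.0607

Eᵢ/kT = 0.27795, 1.8809, 1.9540, 1.9958.
Z = Σ gᵢe^(−Eᵢ/kT) = 2·e^(−0.27795) + 1·e^(−1.8809) + 5·e^(−1.9540) + 1·e^(−1.9958) = 1.5147 + 0.15245 + 0.70853 + 0.13590 = 2.5116.
P₁ = g₁ e^(−E₁/kT) / Z = 0.15245/2.5116 = 0.0607.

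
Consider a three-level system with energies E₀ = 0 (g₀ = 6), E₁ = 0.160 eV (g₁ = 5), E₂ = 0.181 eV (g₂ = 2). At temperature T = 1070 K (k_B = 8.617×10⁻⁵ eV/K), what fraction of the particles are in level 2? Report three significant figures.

0.0392

k_BT = 8.617×10⁻⁵ × 1070 K = 0.092202 eV.
Eᵢ/kT = 0, 1.7353, 1.9631.
Z = Σ gᵢe^(−Eᵢ/kT) = 6·e^(−0) + 5·e^(−1.7353) + 2·e^(−1.9631) = 6.0000 + 0.88174 + 0.28084 = 7.1626.
P₂ = g₂ e^(−E₂/kT) / Z = 0.28084/7.1626 = 0.0392.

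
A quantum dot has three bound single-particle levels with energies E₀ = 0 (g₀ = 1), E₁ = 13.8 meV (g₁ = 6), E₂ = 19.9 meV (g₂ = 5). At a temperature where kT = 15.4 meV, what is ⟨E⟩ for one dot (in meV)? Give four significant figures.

Eᵢ/kT = 0, 0.896104, 1.29221.
Z = Σ gᵢe^(−Eᵢ/kT) = 1·e^(−0) + 6·e^(−0.896104) + 5·e^(−1.29221) = 1.00000 + 2.44894 + 1.37332 = 4.82226.
⟨E⟩ = Σ Eᵢ gᵢe^(−Eᵢ/kT) / Z = (0·1.00000 + 13.8·2.44894 + 19.9·1.37332) / 4.82226 = 12.68 meV.

12.68 meV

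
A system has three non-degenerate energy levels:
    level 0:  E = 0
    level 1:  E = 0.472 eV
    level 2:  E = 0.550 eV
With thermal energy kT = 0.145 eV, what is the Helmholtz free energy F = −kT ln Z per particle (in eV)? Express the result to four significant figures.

Eᵢ/kT = 0, 3.25517, 3.79310.
Z = Σ e^(−Eᵢ/kT) = e^(−0) + e^(−3.25517) + e^(−3.79310) = 1.00000 + 0.0385743 + 0.0225257 = 1.06110.
F = −kT ln Z = −0.145 × ln(1.06110) = −0.145 × 0.0593061 = -0.008599 eV.

-0.008599 eV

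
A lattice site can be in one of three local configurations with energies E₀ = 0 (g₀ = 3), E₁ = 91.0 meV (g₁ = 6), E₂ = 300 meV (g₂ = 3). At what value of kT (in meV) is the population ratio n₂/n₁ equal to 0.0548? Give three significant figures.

n₂/n₁ = (g₂/g₁) exp[−(E₂−E₁)/kT] = 0.0548.
⇒ (E₂−E₁)/kT = ln((3/6)/0.0548) = ln(9.1241) = 2.2109.
kT = 209.0 meV / 2.2109 = 94.5 meV.

94.5 meV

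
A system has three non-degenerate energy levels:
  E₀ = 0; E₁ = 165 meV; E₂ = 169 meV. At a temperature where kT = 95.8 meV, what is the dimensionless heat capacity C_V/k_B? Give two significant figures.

Eᵢ/kT = 0, 1.722, 1.764.
Z = Σ e^(−Eᵢ/kT) = e^(−0) + e^(−1.722) + e^(−1.764) = 1.000 + 0.1787 + 0.1714 = 1.350.
⟨E⟩ = 43.30 meV, ⟨E²⟩ = 7230 meV².
C_V/k_B = (⟨E²⟩ − ⟨E⟩²)/(kT)² = (7230 − 1875)/9178 = 0.58.

0.58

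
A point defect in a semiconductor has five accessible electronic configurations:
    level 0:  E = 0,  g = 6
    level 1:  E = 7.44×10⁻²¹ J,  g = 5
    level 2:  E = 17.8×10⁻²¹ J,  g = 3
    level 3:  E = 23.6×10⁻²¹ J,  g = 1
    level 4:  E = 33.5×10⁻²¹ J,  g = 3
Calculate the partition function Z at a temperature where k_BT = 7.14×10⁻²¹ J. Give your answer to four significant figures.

Z = 8.076

Eᵢ/kT = 0, 1.04202, 2.49300, 3.30532, 4.69188.
Z = Σ gᵢe^(−Eᵢ/kT) = 6·e^(−0) + 5·e^(−1.04202) + 3·e^(−2.49300) + 1·e^(−3.30532) + 3·e^(−4.69188) = 6.00000 + 1.76371 + 0.247985 + 0.0366875 + 0.0275083 = 8.07589.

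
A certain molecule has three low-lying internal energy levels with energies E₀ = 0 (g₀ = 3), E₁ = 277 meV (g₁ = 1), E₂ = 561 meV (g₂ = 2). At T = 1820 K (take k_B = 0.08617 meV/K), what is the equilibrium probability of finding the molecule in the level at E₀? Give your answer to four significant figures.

0.9297

k_BT = 0.08617 × 1820 K = 156.829 meV.
Eᵢ/kT = 0, 1.76625, 3.57714.
Z = Σ gᵢe^(−Eᵢ/kT) = 3·e^(−0) + 1·e^(−1.76625) + 2·e^(−3.57714) = 3.00000 + 0.170973 + 0.0559111 = 3.22688.
P₀ = g₀ e^(−E₀/kT) / Z = 3.00000/3.22688 = 0.9297.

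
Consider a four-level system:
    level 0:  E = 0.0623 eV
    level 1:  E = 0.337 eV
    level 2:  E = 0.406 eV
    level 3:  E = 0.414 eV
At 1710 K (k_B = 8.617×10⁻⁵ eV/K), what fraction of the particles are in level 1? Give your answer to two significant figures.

0.12

k_BT = 8.617×10⁻⁵ × 1710 K = 0.1474 eV.
Eᵢ/kT = 0.4227, 2.286, 2.754, 2.809.
Z = Σ e^(−Eᵢ/kT) = e^(−0.4227) + e^(−2.286) + e^(−2.754) + e^(−2.809) = 0.6553 + 0.1017 + 0.06367 + 0.06027 = 0.8809.
P₁ = e^(−E₁/kT) / Z = 0.1017/0.8809 = 0.12.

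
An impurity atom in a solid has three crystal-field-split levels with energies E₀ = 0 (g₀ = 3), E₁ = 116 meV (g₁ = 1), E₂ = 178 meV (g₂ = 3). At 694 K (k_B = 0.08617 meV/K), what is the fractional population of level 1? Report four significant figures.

0.04360

k_BT = 0.08617 × 694 K = 59.8020 meV.
Eᵢ/kT = 0, 1.93973, 2.97649.
Z = Σ gᵢe^(−Eᵢ/kT) = 3·e^(−0) + 1·e^(−1.93973) + 3·e^(−2.97649) = 3.00000 + 0.143743 + 0.152914 = 3.29666.
P₁ = g₁ e^(−E₁/kT) / Z = 0.143743/3.29666 = 0.04360.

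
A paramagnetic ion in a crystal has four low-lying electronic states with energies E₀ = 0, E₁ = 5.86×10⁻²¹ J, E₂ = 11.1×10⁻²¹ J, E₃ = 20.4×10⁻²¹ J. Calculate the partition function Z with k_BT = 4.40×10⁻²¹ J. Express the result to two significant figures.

Z = 1.4

Eᵢ/kT = 0, 1.332, 2.523, 4.636.
Z = Σ e^(−Eᵢ/kT) = e^(−0) + e^(−1.332) + e^(−2.523) + e^(−4.636) = 1.000 + 0.2639 + 0.08022 + 0.009696 = 1.354.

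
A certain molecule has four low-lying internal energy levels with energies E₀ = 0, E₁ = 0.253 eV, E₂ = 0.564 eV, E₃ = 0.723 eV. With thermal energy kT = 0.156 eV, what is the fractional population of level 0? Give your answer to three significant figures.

0.810

Eᵢ/kT = 0, 1.6218, 3.6154, 4.6346.
Z = Σ e^(−Eᵢ/kT) = e^(−0) + e^(−1.6218) + e^(−3.6154) + e^(−4.6346) = 1.0000 + 0.19754 + 0.026906 + 0.0097100 = 1.2342.
P₀ = e^(−E₀/kT) / Z = 1.0000/1.2342 = 0.810.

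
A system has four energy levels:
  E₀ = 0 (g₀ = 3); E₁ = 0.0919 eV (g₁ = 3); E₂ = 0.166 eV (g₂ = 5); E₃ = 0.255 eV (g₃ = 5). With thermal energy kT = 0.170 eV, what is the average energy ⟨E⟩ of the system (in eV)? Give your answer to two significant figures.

0.098 eV

Eᵢ/kT = 0, 0.5406, 0.9765, 1.500.
Z = Σ gᵢe^(−Eᵢ/kT) = 3·e^(−0) + 3·e^(−0.5406) + 5·e^(−0.9765) + 5·e^(−1.500) = 3.000 + 1.747 + 1.883 + 1.116 = 7.746.
⟨E⟩ = Σ Eᵢ gᵢe^(−Eᵢ/kT) / Z = (0·3.000 + 0.0919·1.747 + 0.166·1.883 + 0.255·1.116) / 7.746 = 0.098 eV.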